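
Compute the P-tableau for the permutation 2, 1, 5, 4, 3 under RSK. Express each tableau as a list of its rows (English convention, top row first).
P = [[1, 3], [2, 4], [5]]

Insert 2: appended to row 1. P = [[2]].
Insert 1: 1 bumps 2 from row 1; 2 starts row 2. P = [[1], [2]].
Insert 5: appended to row 1. P = [[1, 5], [2]].
Insert 4: 4 bumps 5 from row 1; 5 appends to row 2. P = [[1, 4], [2, 5]].
Insert 3: 3 bumps 4 from row 1; 4 bumps 5 from row 2; 5 starts row 3. P = [[1, 3], [2, 4], [5]].

So P = [[1, 3], [2, 4], [5]].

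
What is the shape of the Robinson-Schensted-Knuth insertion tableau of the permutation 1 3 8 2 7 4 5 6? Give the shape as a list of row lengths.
Row-insert each entry into an empty tableau.

After inserting 1: P = [[1]].
After inserting 3: P = [[1, 3]].
After inserting 8: P = [[1, 3, 8]].
After inserting 2: P = [[1, 2, 8], [3]].
After inserting 7: P = [[1, 2, 7], [3, 8]].
After inserting 4: P = [[1, 2, 4], [3, 7], [8]].
After inserting 5: P = [[1, 2, 4, 5], [3, 7], [8]].
After inserting 6: P = [[1, 2, 4, 5, 6], [3, 7], [8]].

The final insertion tableau P = [[1, 2, 4, 5, 6], [3, 7], [8]] has shape [5, 2, 1].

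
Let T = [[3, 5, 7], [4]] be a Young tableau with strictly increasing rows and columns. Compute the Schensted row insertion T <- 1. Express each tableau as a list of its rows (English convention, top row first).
[[1, 5, 7], [3], [4]]

In row 1, 1 replaces 3 (the leftmost entry greater than 1); 3 is bumped to row 2. In row 2, 3 replaces 4 (the leftmost entry greater than 3); 4 is bumped to row 3. 4 starts a new row 3. The new tableau is [[1, 5, 7], [3], [4]].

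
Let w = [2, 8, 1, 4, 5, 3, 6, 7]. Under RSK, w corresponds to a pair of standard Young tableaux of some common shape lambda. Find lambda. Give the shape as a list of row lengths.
[5, 2, 1]

Row-insert each entry into an empty tableau.

After inserting 2: P = [[2]].
After inserting 8: P = [[2, 8]].
After inserting 1: P = [[1, 8], [2]].
After inserting 4: P = [[1, 4], [2, 8]].
After inserting 5: P = [[1, 4, 5], [2, 8]].
After inserting 3: P = [[1, 3, 5], [2, 4], [8]].
After inserting 6: P = [[1, 3, 5, 6], [2, 4], [8]].
After inserting 7: P = [[1, 3, 5, 6, 7], [2, 4], [8]].

The final insertion tableau P = [[1, 3, 5, 6, 7], [2, 4], [8]] has shape [5, 2, 1].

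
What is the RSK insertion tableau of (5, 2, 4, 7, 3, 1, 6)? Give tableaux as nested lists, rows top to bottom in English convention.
After inserting 5: P = [[5]].
After inserting 2: P = [[2], [5]].
After inserting 4: P = [[2, 4], [5]].
After inserting 7: P = [[2, 4, 7], [5]].
After inserting 3: P = [[2, 3, 7], [4], [5]].
After inserting 1: P = [[1, 3, 7], [2], [4], [5]].
After inserting 6: P = [[1, 3, 6], [2, 7], [4], [5]].

So P = [[1, 3, 6], [2, 7], [4], [5]].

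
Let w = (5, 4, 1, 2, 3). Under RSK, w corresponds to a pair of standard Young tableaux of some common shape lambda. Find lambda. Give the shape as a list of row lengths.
[3, 1, 1]

Row-insert each entry into an empty tableau.

After inserting 5: P = [[5]].
After inserting 4: P = [[4], [5]].
After inserting 1: P = [[1], [4], [5]].
After inserting 2: P = [[1, 2], [4], [5]].
After inserting 3: P = [[1, 2, 3], [4], [5]].

The final insertion tableau P = [[1, 2, 3], [4], [5]] has shape [3, 1, 1].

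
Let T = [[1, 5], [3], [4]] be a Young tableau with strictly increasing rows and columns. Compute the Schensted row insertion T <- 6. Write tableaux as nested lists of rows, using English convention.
[[1, 5, 6], [3], [4]]

6 is larger than every entry of row 1, so it is appended to row 1. The new tableau is [[1, 5, 6], [3], [4]].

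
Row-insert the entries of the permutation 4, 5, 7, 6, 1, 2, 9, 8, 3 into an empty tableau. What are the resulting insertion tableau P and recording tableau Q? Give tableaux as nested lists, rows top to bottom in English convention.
Insert each entry of the permutation into P by Schensted row insertion, recording in Q the position of each new cell.

Insert 4: appended to row 1. P = [[4]].
Insert 5: appended to row 1. P = [[4, 5]].
Insert 7: appended to row 1. P = [[4, 5, 7]].
Insert 6: 6 bumps 7 from row 1; 7 starts row 2. P = [[4, 5, 6], [7]].
Insert 1: 1 bumps 4 from row 1; 4 bumps 7 from row 2; 7 starts row 3. P = [[1, 5, 6], [4], [7]].
Insert 2: 2 bumps 5 from row 1; 5 appends to row 2. P = [[1, 2, 6], [4, 5], [7]].
Insert 9: appended to row 1. P = [[1, 2, 6, 9], [4, 5], [7]].
Insert 8: 8 bumps 9 from row 1; 9 appends to row 2. P = [[1, 2, 6, 8], [4, 5, 9], [7]].
Insert 3: 3 bumps 6 from row 1; 6 bumps 9 from row 2; 9 appends to row 3. P = [[1, 2, 3, 8], [4, 5, 6], [7, 9]].

So P = [[1, 2, 3, 8], [4, 5, 6], [7, 9]], Q = [[1, 2, 3, 7], [4, 6, 8], [5, 9]].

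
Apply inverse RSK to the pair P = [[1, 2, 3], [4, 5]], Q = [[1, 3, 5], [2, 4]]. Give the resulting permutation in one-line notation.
Reverse the RSK construction: for i from n down to 1, find the cell of Q containing i, remove the entry at that cell from P, and reverse-bump it up through P; the value ejected from row 1 is w(i).

Step i=5: Q has 5 at row 1, column 3; remove that cell from P, ejecting 3. So w(5) = 3. P is now [[1, 2], [4, 5]].
Step i=4: Q has 4 at row 2, column 2; remove 5 from row 2 of P and reverse-bump: 5 enters row 1 and ejects 2. So w(4) = 2. P is now [[1, 5], [4]].
Step i=3: Q has 3 at row 1, column 2; remove that cell from P, ejecting 5. So w(3) = 5. P is now [[1], [4]].
Step i=2: Q has 2 at row 2, column 1; remove 4 from row 2 of P and reverse-bump: 4 enters row 1 and ejects 1. So w(2) = 1. P is now [[4]].
Step i=1: Q has 1 at row 1, column 1; remove that cell from P, ejecting 4. So w(1) = 4. P is now [].

So w = 4 1 5 2 3.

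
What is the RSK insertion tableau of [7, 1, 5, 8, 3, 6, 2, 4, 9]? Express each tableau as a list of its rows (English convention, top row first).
After inserting 7: P = [[7]].
After inserting 1: P = [[1], [7]].
After inserting 5: P = [[1, 5], [7]].
After inserting 8: P = [[1, 5, 8], [7]].
After inserting 3: P = [[1, 3, 8], [5], [7]].
After inserting 6: P = [[1, 3, 6], [5, 8], [7]].
After inserting 2: P = [[1, 2, 6], [3, 8], [5], [7]].
After inserting 4: P = [[1, 2, 4], [3, 6], [5, 8], [7]].
After inserting 9: P = [[1, 2, 4, 9], [3, 6], [5, 8], [7]].

So P = [[1, 2, 4, 9], [3, 6], [5, 8], [7]].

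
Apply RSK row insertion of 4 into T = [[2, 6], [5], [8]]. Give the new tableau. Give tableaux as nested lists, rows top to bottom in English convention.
[[2, 4], [5, 6], [8]]

In row 1, 4 replaces 6 (the leftmost entry greater than 4); 6 is bumped to row 2. 6 is appended to row 2. The new tableau is [[2, 4], [5, 6], [8]].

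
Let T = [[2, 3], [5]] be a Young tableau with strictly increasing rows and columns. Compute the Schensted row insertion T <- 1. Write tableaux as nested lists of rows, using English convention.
In row 1, 1 replaces 2 (the leftmost entry greater than 1); 2 is bumped to row 2. In row 2, 2 replaces 5 (the leftmost entry greater than 2); 5 is bumped to row 3. 5 starts a new row 3. The new tableau is [[1, 3], [2], [5]].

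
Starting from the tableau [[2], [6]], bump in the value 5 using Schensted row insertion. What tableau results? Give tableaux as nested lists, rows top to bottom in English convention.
5 is larger than every entry of row 1, so it is appended to row 1. The new tableau is [[2, 5], [6]].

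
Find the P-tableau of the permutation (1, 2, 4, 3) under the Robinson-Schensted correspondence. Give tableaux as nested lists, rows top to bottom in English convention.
After inserting 1: P = [[1]].
After inserting 2: P = [[1, 2]].
After inserting 4: P = [[1, 2, 4]].
After inserting 3: P = [[1, 2, 3], [4]].

So P = [[1, 2, 3], [4]].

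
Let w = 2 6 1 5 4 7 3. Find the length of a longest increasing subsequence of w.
3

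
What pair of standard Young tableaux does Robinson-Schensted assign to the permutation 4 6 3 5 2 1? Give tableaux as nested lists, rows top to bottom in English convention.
P = [[1, 5], [2, 6], [3], [4]], Q = [[1, 2], [3, 4], [5], [6]]

Insert each entry of the permutation into P by Schensted row insertion, recording in Q the position of each new cell.

Insert 4: appended to row 1. P = [[4]].
Insert 6: appended to row 1. P = [[4, 6]].
Insert 3: 3 bumps 4 from row 1; 4 starts row 2. P = [[3, 6], [4]].
Insert 5: 5 bumps 6 from row 1; 6 appends to row 2. P = [[3, 5], [4, 6]].
Insert 2: 2 bumps 3 from row 1; 3 bumps 4 from row 2; 4 starts row 3. P = [[2, 5], [3, 6], [4]].
Insert 1: 1 bumps 2 from row 1; 2 bumps 3 from row 2; 3 bumps 4 from row 3; 4 starts row 4. P = [[1, 5], [2, 6], [3], [4]].

So P = [[1, 5], [2, 6], [3], [4]], Q = [[1, 2], [3, 4], [5], [6]].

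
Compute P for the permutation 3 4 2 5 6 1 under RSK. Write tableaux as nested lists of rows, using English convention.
P = [[1, 4, 5, 6], [2], [3]]

Insert 3: appended to row 1. P = [[3]].
Insert 4: appended to row 1. P = [[3, 4]].
Insert 2: 2 bumps 3 from row 1; 3 starts row 2. P = [[2, 4], [3]].
Insert 5: appended to row 1. P = [[2, 4, 5], [3]].
Insert 6: appended to row 1. P = [[2, 4, 5, 6], [3]].
Insert 1: 1 bumps 2 from row 1; 2 bumps 3 from row 2; 3 starts row 3. P = [[1, 4, 5, 6], [2], [3]].

So P = [[1, 4, 5, 6], [2], [3]].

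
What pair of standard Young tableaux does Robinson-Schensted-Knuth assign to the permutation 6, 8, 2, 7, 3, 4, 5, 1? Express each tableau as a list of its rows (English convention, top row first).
Insert each entry of the permutation into P by Schensted row insertion, recording in Q the position of each new cell.

Insert 6: appended to row 1. P = [[6]], Q = [[1]].
Insert 8: appended to row 1. P = [[6, 8]], Q = [[1, 2]].
Insert 2: 2 bumps 6 from row 1; 6 starts row 2. P = [[2, 8], [6]], Q = [[1, 2], [3]].
Insert 7: 7 bumps 8 from row 1; 8 appends to row 2. P = [[2, 7], [6, 8]], Q = [[1, 2], [3, 4]].
Insert 3: 3 bumps 7 from row 1; 7 bumps 8 from row 2; 8 starts row 3. P = [[2, 3], [6, 7], [8]], Q = [[1, 2], [3, 4], [5]].
Insert 4: appended to row 1. P = [[2, 3, 4], [6, 7], [8]], Q = [[1, 2, 6], [3, 4], [5]].
Insert 5: appended to row 1. P = [[2, 3, 4, 5], [6, 7], [8]], Q = [[1, 2, 6, 7], [3, 4], [5]].
Insert 1: 1 bumps 2 from row 1; 2 bumps 6 from row 2; 6 bumps 8 from row 3; 8 starts row 4. P = [[1, 3, 4, 5], [2, 7], [6], [8]], Q = [[1, 2, 6, 7], [3, 4], [5], [8]].

So P = [[1, 3, 4, 5], [2, 7], [6], [8]], Q = [[1, 2, 6, 7], [3, 4], [5], [8]].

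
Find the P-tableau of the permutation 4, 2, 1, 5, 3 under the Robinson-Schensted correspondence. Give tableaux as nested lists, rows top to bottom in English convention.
After inserting 4: P = [[4]].
After inserting 2: P = [[2], [4]].
After inserting 1: P = [[1], [2], [4]].
After inserting 5: P = [[1, 5], [2], [4]].
After inserting 3: P = [[1, 3], [2, 5], [4]].

So P = [[1, 3], [2, 5], [4]].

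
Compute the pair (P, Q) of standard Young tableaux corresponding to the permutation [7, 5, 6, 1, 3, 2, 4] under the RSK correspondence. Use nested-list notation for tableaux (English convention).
P = [[1, 2, 4], [3, 6], [5], [7]], Q = [[1, 3, 7], [2, 5], [4], [6]]

Insert each entry of the permutation into P by Schensted row insertion, recording in Q the position of each new cell.

Insert 7: appended to row 1. P = [[7]].
Insert 5: 5 bumps 7 from row 1; 7 starts row 2. P = [[5], [7]].
Insert 6: appended to row 1. P = [[5, 6], [7]].
Insert 1: 1 bumps 5 from row 1; 5 bumps 7 from row 2; 7 starts row 3. P = [[1, 6], [5], [7]].
Insert 3: 3 bumps 6 from row 1; 6 appends to row 2. P = [[1, 3], [5, 6], [7]].
Insert 2: 2 bumps 3 from row 1; 3 bumps 5 from row 2; 5 bumps 7 from row 3; 7 starts row 4. P = [[1, 2], [3, 6], [5], [7]].
Insert 4: appended to row 1. P = [[1, 2, 4], [3, 6], [5], [7]].

So P = [[1, 2, 4], [3, 6], [5], [7]], Q = [[1, 3, 7], [2, 5], [4], [6]].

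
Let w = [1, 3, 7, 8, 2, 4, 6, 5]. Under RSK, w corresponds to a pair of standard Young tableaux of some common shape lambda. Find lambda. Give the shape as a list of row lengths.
Row-insert each entry into an empty tableau.

After inserting 1: P = [[1]].
After inserting 3: P = [[1, 3]].
After inserting 7: P = [[1, 3, 7]].
After inserting 8: P = [[1, 3, 7, 8]].
After inserting 2: P = [[1, 2, 7, 8], [3]].
After inserting 4: P = [[1, 2, 4, 8], [3, 7]].
After inserting 6: P = [[1, 2, 4, 6], [3, 7, 8]].
After inserting 5: P = [[1, 2, 4, 5], [3, 6, 8], [7]].

The final insertion tableau P = [[1, 2, 4, 5], [3, 6, 8], [7]] has shape [4, 3, 1].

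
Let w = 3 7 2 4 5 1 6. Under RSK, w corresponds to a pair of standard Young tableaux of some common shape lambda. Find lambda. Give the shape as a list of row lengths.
Row-insert each entry into an empty tableau.

After inserting 3: P = [[3]].
After inserting 7: P = [[3, 7]].
After inserting 2: P = [[2, 7], [3]].
After inserting 4: P = [[2, 4], [3, 7]].
After inserting 5: P = [[2, 4, 5], [3, 7]].
After inserting 1: P = [[1, 4, 5], [2, 7], [3]].
After inserting 6: P = [[1, 4, 5, 6], [2, 7], [3]].

The final insertion tableau P = [[1, 4, 5, 6], [2, 7], [3]] has shape [4, 2, 1].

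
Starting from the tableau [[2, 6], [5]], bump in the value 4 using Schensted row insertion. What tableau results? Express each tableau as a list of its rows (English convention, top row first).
[[2, 4], [5, 6]]

In row 1, 4 replaces 6 (the leftmost entry greater than 4); 6 is bumped to row 2. 6 is appended to row 2. The new tableau is [[2, 4], [5, 6]].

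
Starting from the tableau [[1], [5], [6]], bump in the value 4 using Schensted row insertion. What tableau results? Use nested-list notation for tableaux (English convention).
[[1, 4], [5], [6]]

4 is larger than every entry of row 1, so it is appended to row 1. The new tableau is [[1, 4], [5], [6]].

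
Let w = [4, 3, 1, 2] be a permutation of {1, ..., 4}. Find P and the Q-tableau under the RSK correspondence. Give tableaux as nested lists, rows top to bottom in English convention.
Insert each entry of the permutation into P by Schensted row insertion, recording in Q the position of each new cell.

Insert 4: appended to row 1. P = [[4]].
Insert 3: 3 bumps 4 from row 1; 4 starts row 2. P = [[3], [4]].
Insert 1: 1 bumps 3 from row 1; 3 bumps 4 from row 2; 4 starts row 3. P = [[1], [3], [4]].
Insert 2: appended to row 1. P = [[1, 2], [3], [4]].

So P = [[1, 2], [3], [4]], Q = [[1, 4], [2], [3]].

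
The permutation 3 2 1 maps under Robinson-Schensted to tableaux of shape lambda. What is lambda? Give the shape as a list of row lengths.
Row-insert each entry into an empty tableau.

After inserting 3: P = [[3]].
After inserting 2: P = [[2], [3]].
After inserting 1: P = [[1], [2], [3]].

The final insertion tableau P = [[1], [2], [3]] has shape [1, 1, 1].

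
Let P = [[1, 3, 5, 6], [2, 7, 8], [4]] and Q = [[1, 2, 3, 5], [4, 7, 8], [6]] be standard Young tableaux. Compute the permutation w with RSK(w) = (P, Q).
2 4 7 3 8 1 5 6

Reverse the RSK construction: for i from n down to 1, find the cell of Q containing i, remove the entry at that cell from P, and reverse-bump it up through P; the value ejected from row 1 is w(i).

Step i=8: Q has 8 at row 2, column 3; remove 8 from row 2 of P and reverse-bump: 8 enters row 1 and ejects 6. So w(8) = 6. P is now [[1, 3, 5, 8], [2, 7], [4]].
Step i=7: Q has 7 at row 2, column 2; remove 7 from row 2 of P and reverse-bump: 7 enters row 1 and ejects 5. So w(7) = 5. P is now [[1, 3, 7, 8], [2], [4]].
Step i=6: Q has 6 at row 3, column 1; remove 4 from row 3 of P and reverse-bump: 4 enters row 2 and ejects 2; 2 enters row 1 and ejects 1. So w(6) = 1. P is now [[2, 3, 7, 8], [4]].
Step i=5: Q has 5 at row 1, column 4; remove that cell from P, ejecting 8. So w(5) = 8. P is now [[2, 3, 7], [4]].
Step i=4: Q has 4 at row 2, column 1; remove 4 from row 2 of P and reverse-bump: 4 enters row 1 and ejects 3. So w(4) = 3. P is now [[2, 4, 7]].
Step i=3: Q has 3 at row 1, column 3; remove that cell from P, ejecting 7. So w(3) = 7. P is now [[2, 4]].
Step i=2: Q has 2 at row 1, column 2; remove that cell from P, ejecting 4. So w(2) = 4. P is now [[2]].
Step i=1: Q has 1 at row 1, column 1; remove that cell from P, ejecting 2. So w(1) = 2. P is now [].

So w = 2 4 7 3 8 1 5 6.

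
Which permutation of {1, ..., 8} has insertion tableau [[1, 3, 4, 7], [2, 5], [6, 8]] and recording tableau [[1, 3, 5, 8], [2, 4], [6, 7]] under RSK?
Reverse the RSK construction: for i from n down to 1, find the cell of Q containing i, remove the entry at that cell from P, and reverse-bump it up through P; the value ejected from row 1 is w(i).

Step i=8: Q has 8 at row 1, column 4; remove that cell from P, ejecting 7. So w(8) = 7. P is now [[1, 3, 4], [2, 5], [6, 8]].
Step i=7: Q has 7 at row 3, column 2; remove 8 from row 3 of P and reverse-bump: 8 enters row 2 and ejects 5; 5 enters row 1 and ejects 4. So w(7) = 4. P is now [[1, 3, 5], [2, 8], [6]].
Step i=6: Q has 6 at row 3, column 1; remove 6 from row 3 of P and reverse-bump: 6 enters row 2 and ejects 2; 2 enters row 1 and ejects 1. So w(6) = 1. P is now [[2, 3, 5], [6, 8]].
Step i=5: Q has 5 at row 1, column 3; remove that cell from P, ejecting 5. So w(5) = 5. P is now [[2, 3], [6, 8]].
Step i=4: Q has 4 at row 2, column 2; remove 8 from row 2 of P and reverse-bump: 8 enters row 1 and ejects 3. So w(4) = 3. P is now [[2, 8], [6]].
Step i=3: Q has 3 at row 1, column 2; remove that cell from P, ejecting 8. So w(3) = 8. P is now [[2], [6]].
Step i=2: Q has 2 at row 2, column 1; remove 6 from row 2 of P and reverse-bump: 6 enters row 1 and ejects 2. So w(2) = 2. P is now [[6]].
Step i=1: Q has 1 at row 1, column 1; remove that cell from P, ejecting 6. So w(1) = 6. P is now [].

So w = 6 2 8 3 5 1 4 7.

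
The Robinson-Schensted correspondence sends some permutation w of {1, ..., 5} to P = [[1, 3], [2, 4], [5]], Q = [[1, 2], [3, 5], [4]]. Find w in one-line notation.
Reverse the RSK construction: for i from n down to 1, find the cell of Q containing i, remove the entry at that cell from P, and reverse-bump it up through P; the value ejected from row 1 is w(i).

Step i=5: Q has 5 at row 2, column 2; remove 4 from row 2 of P and reverse-bump: 4 enters row 1 and ejects 3. So w(5) = 3. P is now [[1, 4], [2], [5]].
Step i=4: Q has 4 at row 3, column 1; remove 5 from row 3 of P and reverse-bump: 5 enters row 2 and ejects 2; 2 enters row 1 and ejects 1. So w(4) = 1. P is now [[2, 4], [5]].
Step i=3: Q has 3 at row 2, column 1; remove 5 from row 2 of P and reverse-bump: 5 enters row 1 and ejects 4. So w(3) = 4. P is now [[2, 5]].
Step i=2: Q has 2 at row 1, column 2; remove that cell from P, ejecting 5. So w(2) = 5. P is now [[2]].
Step i=1: Q has 1 at row 1, column 1; remove that cell from P, ejecting 2. So w(1) = 2. P is now [].

So w = 2 5 4 1 3.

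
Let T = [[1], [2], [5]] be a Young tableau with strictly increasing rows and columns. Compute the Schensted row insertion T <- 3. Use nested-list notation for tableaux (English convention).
3 is larger than every entry of row 1, so it is appended to row 1. The new tableau is [[1, 3], [2], [5]].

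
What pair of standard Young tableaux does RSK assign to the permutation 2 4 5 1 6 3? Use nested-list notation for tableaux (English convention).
Insert each entry of the permutation into P by Schensted row insertion, recording in Q the position of each new cell.

Insert 2: appended to row 1. P = [[2]].
Insert 4: appended to row 1. P = [[2, 4]].
Insert 5: appended to row 1. P = [[2, 4, 5]].
Insert 1: 1 bumps 2 from row 1; 2 starts row 2. P = [[1, 4, 5], [2]].
Insert 6: appended to row 1. P = [[1, 4, 5, 6], [2]].
Insert 3: 3 bumps 4 from row 1; 4 appends to row 2. P = [[1, 3, 5, 6], [2, 4]].

So P = [[1, 3, 5, 6], [2, 4]], Q = [[1, 2, 3, 5], [4, 6]].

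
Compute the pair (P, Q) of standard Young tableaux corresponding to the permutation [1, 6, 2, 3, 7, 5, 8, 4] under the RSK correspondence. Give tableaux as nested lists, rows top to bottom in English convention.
P = [[1, 2, 3, 4, 8], [5, 7], [6]], Q = [[1, 2, 4, 5, 7], [3, 6], [8]]

Insert each entry of the permutation into P by Schensted row insertion, recording in Q the position of each new cell.

Insert 1: appended to row 1. P = [[1]], Q = [[1]].
Insert 6: appended to row 1. P = [[1, 6]], Q = [[1, 2]].
Insert 2: 2 bumps 6 from row 1; 6 starts row 2. P = [[1, 2], [6]], Q = [[1, 2], [3]].
Insert 3: appended to row 1. P = [[1, 2, 3], [6]], Q = [[1, 2, 4], [3]].
Insert 7: appended to row 1. P = [[1, 2, 3, 7], [6]], Q = [[1, 2, 4, 5], [3]].
Insert 5: 5 bumps 7 from row 1; 7 appends to row 2. P = [[1, 2, 3, 5], [6, 7]], Q = [[1, 2, 4, 5], [3, 6]].
Insert 8: appended to row 1. P = [[1, 2, 3, 5, 8], [6, 7]], Q = [[1, 2, 4, 5, 7], [3, 6]].
Insert 4: 4 bumps 5 from row 1; 5 bumps 6 from row 2; 6 starts row 3. P = [[1, 2, 3, 4, 8], [5, 7], [6]], Q = [[1, 2, 4, 5, 7], [3, 6], [8]].

So P = [[1, 2, 3, 4, 8], [5, 7], [6]], Q = [[1, 2, 4, 5, 7], [3, 6], [8]].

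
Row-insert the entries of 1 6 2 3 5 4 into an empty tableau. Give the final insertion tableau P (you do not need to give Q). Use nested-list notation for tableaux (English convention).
Insert 1: appended to row 1. P = [[1]].
Insert 6: appended to row 1. P = [[1, 6]].
Insert 2: 2 bumps 6 from row 1; 6 starts row 2. P = [[1, 2], [6]].
Insert 3: appended to row 1. P = [[1, 2, 3], [6]].
Insert 5: appended to row 1. P = [[1, 2, 3, 5], [6]].
Insert 4: 4 bumps 5 from row 1; 5 bumps 6 from row 2; 6 starts row 3. P = [[1, 2, 3, 4], [5], [6]].

So P = [[1, 2, 3, 4], [5], [6]].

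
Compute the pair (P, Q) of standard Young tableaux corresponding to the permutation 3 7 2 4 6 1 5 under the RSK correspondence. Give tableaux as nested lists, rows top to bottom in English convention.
P = [[1, 4, 5], [2, 6], [3, 7]], Q = [[1, 2, 5], [3, 4], [6, 7]]

Insert each entry of the permutation into P by Schensted row insertion, recording in Q the position of each new cell.

Insert 3: appended to row 1. P = [[3]].
Insert 7: appended to row 1. P = [[3, 7]].
Insert 2: 2 bumps 3 from row 1; 3 starts row 2. P = [[2, 7], [3]].
Insert 4: 4 bumps 7 from row 1; 7 appends to row 2. P = [[2, 4], [3, 7]].
Insert 6: appended to row 1. P = [[2, 4, 6], [3, 7]].
Insert 1: 1 bumps 2 from row 1; 2 bumps 3 from row 2; 3 starts row 3. P = [[1, 4, 6], [2, 7], [3]].
Insert 5: 5 bumps 6 from row 1; 6 bumps 7 from row 2; 7 appends to row 3. P = [[1, 4, 5], [2, 6], [3, 7]].

So P = [[1, 4, 5], [2, 6], [3, 7]], Q = [[1, 2, 5], [3, 4], [6, 7]].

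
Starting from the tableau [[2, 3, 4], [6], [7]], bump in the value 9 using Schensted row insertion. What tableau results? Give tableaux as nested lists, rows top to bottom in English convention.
9 is larger than every entry of row 1, so it is appended to row 1. The new tableau is [[2, 3, 4, 9], [6], [7]].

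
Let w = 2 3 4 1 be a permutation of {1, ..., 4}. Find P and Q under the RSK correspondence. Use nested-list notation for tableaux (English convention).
Insert each entry of the permutation into P by Schensted row insertion, recording in Q the position of each new cell.

After inserting 2: P = [[2]].
After inserting 3: P = [[2, 3]].
After inserting 4: P = [[2, 3, 4]].
After inserting 1: P = [[1, 3, 4], [2]].

So P = [[1, 3, 4], [2]], Q = [[1, 2, 3], [4]].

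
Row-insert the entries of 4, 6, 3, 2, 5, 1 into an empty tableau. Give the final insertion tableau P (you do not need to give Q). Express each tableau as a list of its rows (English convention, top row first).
P = [[1, 5], [2, 6], [3], [4]]

After inserting 4: P = [[4]].
After inserting 6: P = [[4, 6]].
After inserting 3: P = [[3, 6], [4]].
After inserting 2: P = [[2, 6], [3], [4]].
After inserting 5: P = [[2, 5], [3, 6], [4]].
After inserting 1: P = [[1, 5], [2, 6], [3], [4]].

So P = [[1, 5], [2, 6], [3], [4]].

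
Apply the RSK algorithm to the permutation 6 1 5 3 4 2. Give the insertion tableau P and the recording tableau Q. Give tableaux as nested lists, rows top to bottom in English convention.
Insert each entry of the permutation into P by Schensted row insertion, recording in Q the position of each new cell.

Insert 6: appended to row 1. P = [[6]], Q = [[1]].
Insert 1: 1 bumps 6 from row 1; 6 starts row 2. P = [[1], [6]], Q = [[1], [2]].
Insert 5: appended to row 1. P = [[1, 5], [6]], Q = [[1, 3], [2]].
Insert 3: 3 bumps 5 from row 1; 5 bumps 6 from row 2; 6 starts row 3. P = [[1, 3], [5], [6]], Q = [[1, 3], [2], [4]].
Insert 4: appended to row 1. P = [[1, 3, 4], [5], [6]], Q = [[1, 3, 5], [2], [4]].
Insert 2: 2 bumps 3 from row 1; 3 bumps 5 from row 2; 5 bumps 6 from row 3; 6 starts row 4. P = [[1, 2, 4], [3], [5], [6]], Q = [[1, 3, 5], [2], [4], [6]].

So P = [[1, 2, 4], [3], [5], [6]], Q = [[1, 3, 5], [2], [4], [6]].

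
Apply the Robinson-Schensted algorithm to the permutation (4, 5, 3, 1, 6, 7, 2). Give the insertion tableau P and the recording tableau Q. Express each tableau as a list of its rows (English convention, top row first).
P = [[1, 2, 6, 7], [3, 5], [4]], Q = [[1, 2, 5, 6], [3, 7], [4]]

Insert each entry of the permutation into P by Schensted row insertion, recording in Q the position of each new cell.

Insert 4: appended to row 1. P = [[4]].
Insert 5: appended to row 1. P = [[4, 5]].
Insert 3: 3 bumps 4 from row 1; 4 starts row 2. P = [[3, 5], [4]].
Insert 1: 1 bumps 3 from row 1; 3 bumps 4 from row 2; 4 starts row 3. P = [[1, 5], [3], [4]].
Insert 6: appended to row 1. P = [[1, 5, 6], [3], [4]].
Insert 7: appended to row 1. P = [[1, 5, 6, 7], [3], [4]].
Insert 2: 2 bumps 5 from row 1; 5 appends to row 2. P = [[1, 2, 6, 7], [3, 5], [4]].

So P = [[1, 2, 6, 7], [3, 5], [4]], Q = [[1, 2, 5, 6], [3, 7], [4]].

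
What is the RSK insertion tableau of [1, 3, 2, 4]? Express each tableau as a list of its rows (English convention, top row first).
P = [[1, 2, 4], [3]]

After inserting 1: P = [[1]].
After inserting 3: P = [[1, 3]].
After inserting 2: P = [[1, 2], [3]].
After inserting 4: P = [[1, 2, 4], [3]].

So P = [[1, 2, 4], [3]].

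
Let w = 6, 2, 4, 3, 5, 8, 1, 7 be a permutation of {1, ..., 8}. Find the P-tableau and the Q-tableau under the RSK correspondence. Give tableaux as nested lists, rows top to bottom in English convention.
P = [[1, 3, 5, 7], [2, 8], [4], [6]], Q = [[1, 3, 5, 6], [2, 8], [4], [7]]

Insert each entry of the permutation into P by Schensted row insertion, recording in Q the position of each new cell.

Insert 6: appended to row 1. P = [[6]], Q = [[1]].
Insert 2: 2 bumps 6 from row 1; 6 starts row 2. P = [[2], [6]], Q = [[1], [2]].
Insert 4: appended to row 1. P = [[2, 4], [6]], Q = [[1, 3], [2]].
Insert 3: 3 bumps 4 from row 1; 4 bumps 6 from row 2; 6 starts row 3. P = [[2, 3], [4], [6]], Q = [[1, 3], [2], [4]].
Insert 5: appended to row 1. P = [[2, 3, 5], [4], [6]], Q = [[1, 3, 5], [2], [4]].
Insert 8: appended to row 1. P = [[2, 3, 5, 8], [4], [6]], Q = [[1, 3, 5, 6], [2], [4]].
Insert 1: 1 bumps 2 from row 1; 2 bumps 4 from row 2; 4 bumps 6 from row 3; 6 starts row 4. P = [[1, 3, 5, 8], [2], [4], [6]], Q = [[1, 3, 5, 6], [2], [4], [7]].
Insert 7: 7 bumps 8 from row 1; 8 appends to row 2. P = [[1, 3, 5, 7], [2, 8], [4], [6]], Q = [[1, 3, 5, 6], [2, 8], [4], [7]].

So P = [[1, 3, 5, 7], [2, 8], [4], [6]], Q = [[1, 3, 5, 6], [2, 8], [4], [7]].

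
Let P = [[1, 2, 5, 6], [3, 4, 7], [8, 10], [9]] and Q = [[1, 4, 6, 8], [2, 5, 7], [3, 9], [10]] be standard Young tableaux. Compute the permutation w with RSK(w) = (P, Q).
Reverse RSK: for i = n, n-1, ..., 1, locate i in Q, remove the corresponding corner cell from P, and reverse-bump its entry up through P; the value ejected from row 1 is w(i).

So w = 9 3 1 4 2 10 5 8 7 6.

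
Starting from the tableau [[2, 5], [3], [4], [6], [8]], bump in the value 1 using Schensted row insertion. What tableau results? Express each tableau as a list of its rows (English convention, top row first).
[[1, 5], [2], [3], [4], [6], [8]]

In row 1, 1 replaces 2 (the leftmost entry greater than 1); 2 is bumped to row 2. In row 2, 2 replaces 3 (the leftmost entry greater than 2); 3 is bumped to row 3. In row 3, 3 replaces 4 (the leftmost entry greater than 3); 4 is bumped to row 4. In row 4, 4 replaces 6 (the leftmost entry greater than 4); 6 is bumped to row 5. In row 5, 6 replaces 8 (the leftmost entry greater than 6); 8 is bumped to row 6. 8 starts a new row 6. The new tableau is [[1, 5], [2], [3], [4], [6], [8]].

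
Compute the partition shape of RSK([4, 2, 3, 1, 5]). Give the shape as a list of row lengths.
[3, 1, 1]

Row-insert each entry into an empty tableau.

After inserting 4: P = [[4]].
After inserting 2: P = [[2], [4]].
After inserting 3: P = [[2, 3], [4]].
After inserting 1: P = [[1, 3], [2], [4]].
After inserting 5: P = [[1, 3, 5], [2], [4]].

The final insertion tableau P = [[1, 3, 5], [2], [4]] has shape [3, 1, 1].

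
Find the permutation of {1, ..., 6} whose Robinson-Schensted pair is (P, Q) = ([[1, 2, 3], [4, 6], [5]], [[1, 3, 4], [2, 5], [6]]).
5 1 2 6 4 3

Reverse RSK: for i = n, n-1, ..., 1, locate i in Q, remove the corresponding corner cell from P, and reverse-bump its entry up through P; the value ejected from row 1 is w(i).

So w = 5 1 2 6 4 3.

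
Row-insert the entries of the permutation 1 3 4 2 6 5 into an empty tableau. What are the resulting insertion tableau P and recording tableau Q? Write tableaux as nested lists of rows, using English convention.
Insert each entry of the permutation into P by Schensted row insertion, recording in Q the position of each new cell.

Insert 1: appended to row 1. P = [[1]].
Insert 3: appended to row 1. P = [[1, 3]].
Insert 4: appended to row 1. P = [[1, 3, 4]].
Insert 2: 2 bumps 3 from row 1; 3 starts row 2. P = [[1, 2, 4], [3]].
Insert 6: appended to row 1. P = [[1, 2, 4, 6], [3]].
Insert 5: 5 bumps 6 from row 1; 6 appends to row 2. P = [[1, 2, 4, 5], [3, 6]].

So P = [[1, 2, 4, 5], [3, 6]], Q = [[1, 2, 3, 5], [4, 6]].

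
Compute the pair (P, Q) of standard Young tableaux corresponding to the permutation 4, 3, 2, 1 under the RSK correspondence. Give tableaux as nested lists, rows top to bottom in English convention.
Insert each entry of the permutation into P by Schensted row insertion, recording in Q the position of each new cell.

After inserting 4: P = [[4]].
After inserting 3: P = [[3], [4]].
After inserting 2: P = [[2], [3], [4]].
After inserting 1: P = [[1], [2], [3], [4]].

So P = [[1], [2], [3], [4]], Q = [[1], [2], [3], [4]].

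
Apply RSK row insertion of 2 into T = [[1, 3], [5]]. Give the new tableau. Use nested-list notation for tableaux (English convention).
[[1, 2], [3], [5]]

In row 1, 2 replaces 3 (the leftmost entry greater than 2); 3 is bumped to row 2. In row 2, 3 replaces 5 (the leftmost entry greater than 3); 5 is bumped to row 3. 5 starts a new row 3. The new tableau is [[1, 2], [3], [5]].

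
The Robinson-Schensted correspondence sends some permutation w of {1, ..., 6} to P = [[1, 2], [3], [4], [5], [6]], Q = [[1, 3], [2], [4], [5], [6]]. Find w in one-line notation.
Reverse RSK: for i = n, n-1, ..., 1, locate i in Q, remove the corresponding corner cell from P, and reverse-bump its entry up through P; the value ejected from row 1 is w(i).

So w = 6 1 5 4 3 2.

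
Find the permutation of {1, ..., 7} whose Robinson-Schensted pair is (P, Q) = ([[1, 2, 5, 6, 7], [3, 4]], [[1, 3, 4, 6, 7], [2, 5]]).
3 1 4 5 2 6 7

Reverse the RSK construction: for i from n down to 1, find the cell of Q containing i, remove the entry at that cell from P, and reverse-bump it up through P; the value ejected from row 1 is w(i).

Step i=7: Q has 7 at row 1, column 5; remove that cell from P, ejecting 7. So w(7) = 7. P is now [[1, 2, 5, 6], [3, 4]].
Step i=6: Q has 6 at row 1, column 4; remove that cell from P, ejecting 6. So w(6) = 6. P is now [[1, 2, 5], [3, 4]].
Step i=5: Q has 5 at row 2, column 2; remove 4 from row 2 of P and reverse-bump: 4 enters row 1 and ejects 2. So w(5) = 2. P is now [[1, 4, 5], [3]].
Step i=4: Q has 4 at row 1, column 3; remove that cell from P, ejecting 5. So w(4) = 5. P is now [[1, 4], [3]].
Step i=3: Q has 3 at row 1, column 2; remove that cell from P, ejecting 4. So w(3) = 4. P is now [[1], [3]].
Step i=2: Q has 2 at row 2, column 1; remove 3 from row 2 of P and reverse-bump: 3 enters row 1 and ejects 1. So w(2) = 1. P is now [[3]].
Step i=1: Q has 1 at row 1, column 1; remove that cell from P, ejecting 3. So w(1) = 3. P is now [].

So w = 3 1 4 5 2 6 7.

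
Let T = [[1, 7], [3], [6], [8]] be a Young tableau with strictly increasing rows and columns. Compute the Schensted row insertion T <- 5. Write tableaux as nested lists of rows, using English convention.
[[1, 5], [3, 7], [6], [8]]

In row 1, 5 replaces 7 (the leftmost entry greater than 5); 7 is bumped to row 2. 7 is appended to row 2. The new tableau is [[1, 5], [3, 7], [6], [8]].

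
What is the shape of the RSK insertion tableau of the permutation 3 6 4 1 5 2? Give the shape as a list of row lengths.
[3, 2, 1]

Row-insert each entry into an empty tableau.

After inserting 3: P = [[3]].
After inserting 6: P = [[3, 6]].
After inserting 4: P = [[3, 4], [6]].
After inserting 1: P = [[1, 4], [3], [6]].
After inserting 5: P = [[1, 4, 5], [3], [6]].
After inserting 2: P = [[1, 2, 5], [3, 4], [6]].

The final insertion tableau P = [[1, 2, 5], [3, 4], [6]] has shape [3, 2, 1].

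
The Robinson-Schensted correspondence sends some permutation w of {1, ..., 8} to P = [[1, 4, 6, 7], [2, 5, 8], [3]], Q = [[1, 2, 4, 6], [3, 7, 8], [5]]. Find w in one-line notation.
Reverse the RSK construction: for i from n down to 1, find the cell of Q containing i, remove the entry at that cell from P, and reverse-bump it up through P; the value ejected from row 1 is w(i).

Step i=8: Q has 8 at row 2, column 3; remove 8 from row 2 of P and reverse-bump: 8 enters row 1 and ejects 7. So w(8) = 7. P is now [[1, 4, 6, 8], [2, 5], [3]].
Step i=7: Q has 7 at row 2, column 2; remove 5 from row 2 of P and reverse-bump: 5 enters row 1 and ejects 4. So w(7) = 4. P is now [[1, 5, 6, 8], [2], [3]].
Step i=6: Q has 6 at row 1, column 4; remove that cell from P, ejecting 8. So w(6) = 8. P is now [[1, 5, 6], [2], [3]].
Step i=5: Q has 5 at row 3, column 1; remove 3 from row 3 of P and reverse-bump: 3 enters row 2 and ejects 2; 2 enters row 1 and ejects 1. So w(5) = 1. P is now [[2, 5, 6], [3]].
Step i=4: Q has 4 at row 1, column 3; remove that cell from P, ejecting 6. So w(4) = 6. P is now [[2, 5], [3]].
Step i=3: Q has 3 at row 2, column 1; remove 3 from row 2 of P and reverse-bump: 3 enters row 1 and ejects 2. So w(3) = 2. P is now [[3, 5]].
Step i=2: Q has 2 at row 1, column 2; remove that cell from P, ejecting 5. So w(2) = 5. P is now [[3]].
Step i=1: Q has 1 at row 1, column 1; remove that cell from P, ejecting 3. So w(1) = 3. P is now [].

So w = 3 5 2 6 1 8 4 7.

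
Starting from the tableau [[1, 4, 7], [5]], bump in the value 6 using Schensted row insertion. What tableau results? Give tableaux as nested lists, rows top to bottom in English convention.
In row 1, 6 replaces 7 (the leftmost entry greater than 6); 7 is bumped to row 2. 7 is appended to row 2. The new tableau is [[1, 4, 6], [5, 7]].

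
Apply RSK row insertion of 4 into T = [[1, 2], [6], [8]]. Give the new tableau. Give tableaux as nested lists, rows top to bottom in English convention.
[[1, 2, 4], [6], [8]]

4 is larger than every entry of row 1, so it is appended to row 1. The new tableau is [[1, 2, 4], [6], [8]].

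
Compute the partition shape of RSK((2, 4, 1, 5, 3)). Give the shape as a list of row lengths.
[3, 2]

RSK row insertion gives P = [[1, 3, 5], [2, 4]], which has shape [3, 2].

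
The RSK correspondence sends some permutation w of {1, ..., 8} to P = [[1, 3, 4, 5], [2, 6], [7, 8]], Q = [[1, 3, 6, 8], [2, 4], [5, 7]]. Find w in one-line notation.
Reverse the RSK construction: for i from n down to 1, find the cell of Q containing i, remove the entry at that cell from P, and reverse-bump it up through P; the value ejected from row 1 is w(i).

Step i=8: Q has 8 at row 1, column 4; remove that cell from P, ejecting 5. So w(8) = 5. P is now [[1, 3, 4], [2, 6], [7, 8]].
Step i=7: Q has 7 at row 3, column 2; remove 8 from row 3 of P and reverse-bump: 8 enters row 2 and ejects 6; 6 enters row 1 and ejects 4. So w(7) = 4. P is now [[1, 3, 6], [2, 8], [7]].
Step i=6: Q has 6 at row 1, column 3; remove that cell from P, ejecting 6. So w(6) = 6. P is now [[1, 3], [2, 8], [7]].
Step i=5: Q has 5 at row 3, column 1; remove 7 from row 3 of P and reverse-bump: 7 enters row 2 and ejects 2; 2 enters row 1 and ejects 1. So w(5) = 1. P is now [[2, 3], [7, 8]].
Step i=4: Q has 4 at row 2, column 2; remove 8 from row 2 of P and reverse-bump: 8 enters row 1 and ejects 3. So w(4) = 3. P is now [[2, 8], [7]].
Step i=3: Q has 3 at row 1, column 2; remove that cell from P, ejecting 8. So w(3) = 8. P is now [[2], [7]].
Step i=2: Q has 2 at row 2, column 1; remove 7 from row 2 of P and reverse-bump: 7 enters row 1 and ejects 2. So w(2) = 2. P is now [[7]].
Step i=1: Q has 1 at row 1, column 1; remove that cell from P, ejecting 7. So w(1) = 7. P is now [].

So w = 7 2 8 3 1 6 4 5.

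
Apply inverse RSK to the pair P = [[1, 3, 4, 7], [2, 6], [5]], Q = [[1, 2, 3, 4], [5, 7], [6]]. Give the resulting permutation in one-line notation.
Reverse the RSK construction: for i from n down to 1, find the cell of Q containing i, remove the entry at that cell from P, and reverse-bump it up through P; the value ejected from row 1 is w(i).

Step i=7: Q has 7 at row 2, column 2; remove 6 from row 2 of P and reverse-bump: 6 enters row 1 and ejects 4. So w(7) = 4. P is now [[1, 3, 6, 7], [2], [5]].
Step i=6: Q has 6 at row 3, column 1; remove 5 from row 3 of P and reverse-bump: 5 enters row 2 and ejects 2; 2 enters row 1 and ejects 1. So w(6) = 1. P is now [[2, 3, 6, 7], [5]].
Step i=5: Q has 5 at row 2, column 1; remove 5 from row 2 of P and reverse-bump: 5 enters row 1 and ejects 3. So w(5) = 3. P is now [[2, 5, 6, 7]].
Step i=4: Q has 4 at row 1, column 4; remove that cell from P, ejecting 7. So w(4) = 7. P is now [[2, 5, 6]].
Step i=3: Q has 3 at row 1, column 3; remove that cell from P, ejecting 6. So w(3) = 6. P is now [[2, 5]].
Step i=2: Q has 2 at row 1, column 2; remove that cell from P, ejecting 5. So w(2) = 5. P is now [[2]].
Step i=1: Q has 1 at row 1, column 1; remove that cell from P, ejecting 2. So w(1) = 2. P is now [].

So w = 2 5 6 7 3 1 4.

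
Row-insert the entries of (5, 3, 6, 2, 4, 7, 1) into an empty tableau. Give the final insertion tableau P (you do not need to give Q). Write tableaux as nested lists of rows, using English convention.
Insert 5: appended to row 1. P = [[5]].
Insert 3: 3 bumps 5 from row 1; 5 starts row 2. P = [[3], [5]].
Insert 6: appended to row 1. P = [[3, 6], [5]].
Insert 2: 2 bumps 3 from row 1; 3 bumps 5 from row 2; 5 starts row 3. P = [[2, 6], [3], [5]].
Insert 4: 4 bumps 6 from row 1; 6 appends to row 2. P = [[2, 4], [3, 6], [5]].
Insert 7: appended to row 1. P = [[2, 4, 7], [3, 6], [5]].
Insert 1: 1 bumps 2 from row 1; 2 bumps 3 from row 2; 3 bumps 5 from row 3; 5 starts row 4. P = [[1, 4, 7], [2, 6], [3], [5]].

So P = [[1, 4, 7], [2, 6], [3], [5]].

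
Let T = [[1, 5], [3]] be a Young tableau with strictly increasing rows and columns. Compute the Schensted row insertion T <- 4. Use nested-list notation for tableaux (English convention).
In row 1, 4 replaces 5 (the leftmost entry greater than 4); 5 is bumped to row 2. 5 is appended to row 2. The new tableau is [[1, 4], [3, 5]].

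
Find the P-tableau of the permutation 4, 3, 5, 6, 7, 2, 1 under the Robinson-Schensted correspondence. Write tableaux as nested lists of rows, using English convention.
Insert 4: appended to row 1. P = [[4]].
Insert 3: 3 bumps 4 from row 1; 4 starts row 2. P = [[3], [4]].
Insert 5: appended to row 1. P = [[3, 5], [4]].
Insert 6: appended to row 1. P = [[3, 5, 6], [4]].
Insert 7: appended to row 1. P = [[3, 5, 6, 7], [4]].
Insert 2: 2 bumps 3 from row 1; 3 bumps 4 from row 2; 4 starts row 3. P = [[2, 5, 6, 7], [3], [4]].
Insert 1: 1 bumps 2 from row 1; 2 bumps 3 from row 2; 3 bumps 4 from row 3; 4 starts row 4. P = [[1, 5, 6, 7], [2], [3], [4]].

So P = [[1, 5, 6, 7], [2], [3], [4]].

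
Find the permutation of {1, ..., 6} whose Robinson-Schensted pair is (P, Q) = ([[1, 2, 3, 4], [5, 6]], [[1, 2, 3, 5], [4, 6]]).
Reverse the RSK construction: for i from n down to 1, find the cell of Q containing i, remove the entry at that cell from P, and reverse-bump it up through P; the value ejected from row 1 is w(i).

Step i=6: Q has 6 at row 2, column 2; remove 6 from row 2 of P and reverse-bump: 6 enters row 1 and ejects 4. So w(6) = 4. P is now [[1, 2, 3, 6], [5]].
Step i=5: Q has 5 at row 1, column 4; remove that cell from P, ejecting 6. So w(5) = 6. P is now [[1, 2, 3], [5]].
Step i=4: Q has 4 at row 2, column 1; remove 5 from row 2 of P and reverse-bump: 5 enters row 1 and ejects 3. So w(4) = 3. P is now [[1, 2, 5]].
Step i=3: Q has 3 at row 1, column 3; remove that cell from P, ejecting 5. So w(3) = 5. P is now [[1, 2]].
Step i=2: Q has 2 at row 1, column 2; remove that cell from P, ejecting 2. So w(2) = 2. P is now [[1]].
Step i=1: Q has 1 at row 1, column 1; remove that cell from P, ejecting 1. So w(1) = 1. P is now [].

So w = 1 2 5 3 6 4.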